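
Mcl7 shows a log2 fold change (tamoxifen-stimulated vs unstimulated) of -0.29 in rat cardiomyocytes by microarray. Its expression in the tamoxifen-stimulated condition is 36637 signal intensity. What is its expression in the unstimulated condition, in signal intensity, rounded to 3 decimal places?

44793.872

Fold change = 2^(-0.29) = 0.8179
unstimulated expression = 36637 / 0.8179 = 44793.872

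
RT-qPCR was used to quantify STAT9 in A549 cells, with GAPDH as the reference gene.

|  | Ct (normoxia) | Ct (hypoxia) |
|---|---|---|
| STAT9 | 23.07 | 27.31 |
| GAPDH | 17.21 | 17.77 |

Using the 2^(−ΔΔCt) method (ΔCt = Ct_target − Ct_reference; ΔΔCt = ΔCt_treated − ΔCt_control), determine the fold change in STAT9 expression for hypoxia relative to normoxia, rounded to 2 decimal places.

ΔCt(normoxia) = 23.070 − 17.210 = 5.860
ΔCt(hypoxia) = 27.310 − 17.770 = 9.540
ΔΔCt = 9.540 − 5.860 = 3.680
Fold change = 2^(−3.680) = 0.078

0.08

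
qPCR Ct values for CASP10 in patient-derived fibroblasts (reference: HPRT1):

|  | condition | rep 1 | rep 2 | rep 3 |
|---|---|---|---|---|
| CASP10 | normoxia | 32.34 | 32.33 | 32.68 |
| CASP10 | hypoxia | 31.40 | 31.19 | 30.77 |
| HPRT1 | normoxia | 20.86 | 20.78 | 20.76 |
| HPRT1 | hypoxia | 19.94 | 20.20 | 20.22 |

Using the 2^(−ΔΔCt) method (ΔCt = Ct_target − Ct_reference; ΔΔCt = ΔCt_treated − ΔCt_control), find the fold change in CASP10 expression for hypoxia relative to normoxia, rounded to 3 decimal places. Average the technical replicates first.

1.569

Mean Ct: CASP10 normoxia 32.450; CASP10 hypoxia 31.120; HPRT1 normoxia 20.800; HPRT1 hypoxia 20.120
ΔCt(normoxia) = 32.450 − 20.800 = 11.650
ΔCt(hypoxia) = 31.120 − 20.120 = 11.000
ΔΔCt = 11.000 − 11.650 = -0.650
Fold change = 2^(−(-0.650)) = 2^0.650 = 1.5692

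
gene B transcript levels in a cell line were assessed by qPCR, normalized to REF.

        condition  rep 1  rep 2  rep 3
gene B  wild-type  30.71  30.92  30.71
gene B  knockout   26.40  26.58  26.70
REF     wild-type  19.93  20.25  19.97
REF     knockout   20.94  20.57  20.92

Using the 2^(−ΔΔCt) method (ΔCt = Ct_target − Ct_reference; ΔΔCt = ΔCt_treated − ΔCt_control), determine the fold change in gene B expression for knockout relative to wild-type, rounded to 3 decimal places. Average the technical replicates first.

31.559

Mean Ct: gene B wild-type 30.780; gene B knockout 26.560; REF wild-type 20.050; REF knockout 20.810
ΔCt(wild-type) = 30.780 − 20.050 = 10.730
ΔCt(knockout) = 26.560 − 20.810 = 5.750
ΔΔCt = 5.750 − 10.730 = -4.980
Fold change = 2^(−(-4.980)) = 2^4.980 = 31.5594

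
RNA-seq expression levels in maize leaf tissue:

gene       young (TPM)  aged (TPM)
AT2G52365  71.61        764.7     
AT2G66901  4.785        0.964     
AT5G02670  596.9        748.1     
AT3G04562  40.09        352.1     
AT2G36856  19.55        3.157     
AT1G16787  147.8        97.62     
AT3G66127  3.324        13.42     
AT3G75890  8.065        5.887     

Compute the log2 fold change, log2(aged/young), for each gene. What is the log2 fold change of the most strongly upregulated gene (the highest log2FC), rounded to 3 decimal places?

log2(764.7/71.61) = 3.417  (AT2G52365)
log2(0.964/4.785) = -2.311  (AT2G66901)
log2(748.1/596.9) = 0.326  (AT5G02670)
log2(352.1/40.09) = 3.135  (AT3G04562)
log2(3.157/19.55) = -2.631  (AT2G36856)
log2(97.62/147.8) = -0.598  (AT1G16787)
log2(13.42/3.324) = 2.013  (AT3G66127)
log2(5.887/8.065) = -0.454  (AT3G75890)
AT2G52365 is most strongly upregulated.

3.417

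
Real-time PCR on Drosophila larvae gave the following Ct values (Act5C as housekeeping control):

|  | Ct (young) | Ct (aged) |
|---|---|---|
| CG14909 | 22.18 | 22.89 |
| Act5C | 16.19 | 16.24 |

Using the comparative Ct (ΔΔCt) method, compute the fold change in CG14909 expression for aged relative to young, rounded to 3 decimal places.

0.633

ΔCt(young) = 22.180 − 16.190 = 5.990
ΔCt(aged) = 22.890 − 16.240 = 6.650
ΔΔCt = 6.650 − 5.990 = 0.660
Fold change = 2^(−0.660) = 0.6329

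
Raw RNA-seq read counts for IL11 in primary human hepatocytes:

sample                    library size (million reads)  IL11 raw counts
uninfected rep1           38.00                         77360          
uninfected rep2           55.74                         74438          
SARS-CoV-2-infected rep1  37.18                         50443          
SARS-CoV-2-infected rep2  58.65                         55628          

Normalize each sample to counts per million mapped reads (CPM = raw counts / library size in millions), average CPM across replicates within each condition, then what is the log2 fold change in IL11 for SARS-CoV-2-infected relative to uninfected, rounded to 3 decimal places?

-0.548

CPM(uninfected rep1) = 77360 / 38.00 = 2035.7895
CPM(uninfected rep2) = 74438 / 55.74 = 1335.4503
CPM(SARS-CoV-2-infected rep1) = 50443 / 37.18 = 1356.7240
CPM(SARS-CoV-2-infected rep2) = 55628 / 58.65 = 948.4740
mean CPM(uninfected) = 1685.6199; mean CPM(SARS-CoV-2-infected) = 1152.5990
Fold change = 1152.5990 / 1685.6199 = 0.68378
log2(0.68378) = -0.5484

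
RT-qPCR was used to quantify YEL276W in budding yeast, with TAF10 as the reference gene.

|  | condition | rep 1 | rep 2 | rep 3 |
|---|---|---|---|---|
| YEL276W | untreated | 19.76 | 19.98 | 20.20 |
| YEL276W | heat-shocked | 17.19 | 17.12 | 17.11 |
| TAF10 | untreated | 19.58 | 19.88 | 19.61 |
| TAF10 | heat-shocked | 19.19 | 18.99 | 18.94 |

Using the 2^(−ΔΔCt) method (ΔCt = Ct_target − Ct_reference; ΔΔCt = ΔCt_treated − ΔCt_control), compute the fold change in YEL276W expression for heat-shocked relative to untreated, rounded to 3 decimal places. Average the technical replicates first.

Mean Ct: YEL276W untreated 19.980; YEL276W heat-shocked 17.140; TAF10 untreated 19.690; TAF10 heat-shocked 19.040
ΔCt(untreated) = 19.980 − 19.690 = 0.290
ΔCt(heat-shocked) = 17.140 − 19.040 = -1.900
ΔΔCt = -1.900 − 0.290 = -2.190
Fold change = 2^(−(-2.190)) = 2^2.190 = 4.5631

4.563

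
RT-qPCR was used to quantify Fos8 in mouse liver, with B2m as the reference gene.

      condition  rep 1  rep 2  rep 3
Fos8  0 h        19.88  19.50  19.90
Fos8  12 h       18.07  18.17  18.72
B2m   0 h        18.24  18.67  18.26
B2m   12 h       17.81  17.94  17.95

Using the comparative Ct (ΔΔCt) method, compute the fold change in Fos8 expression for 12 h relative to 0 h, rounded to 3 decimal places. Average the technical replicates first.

1.932

Mean Ct: Fos8 0 h 19.760; Fos8 12 h 18.320; B2m 0 h 18.390; B2m 12 h 17.900
ΔCt(0 h) = 19.760 − 18.390 = 1.370
ΔCt(12 h) = 18.320 − 17.900 = 0.420
ΔΔCt = 0.420 − 1.370 = -0.950
Fold change = 2^(−(-0.950)) = 2^0.950 = 1.9319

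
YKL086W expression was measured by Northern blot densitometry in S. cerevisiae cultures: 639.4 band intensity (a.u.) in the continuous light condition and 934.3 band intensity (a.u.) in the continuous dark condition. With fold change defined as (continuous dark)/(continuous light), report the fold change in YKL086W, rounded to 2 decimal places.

1.46

Fold change = 934.3 / 639.4 = 1.461
YKL086W is upregulated.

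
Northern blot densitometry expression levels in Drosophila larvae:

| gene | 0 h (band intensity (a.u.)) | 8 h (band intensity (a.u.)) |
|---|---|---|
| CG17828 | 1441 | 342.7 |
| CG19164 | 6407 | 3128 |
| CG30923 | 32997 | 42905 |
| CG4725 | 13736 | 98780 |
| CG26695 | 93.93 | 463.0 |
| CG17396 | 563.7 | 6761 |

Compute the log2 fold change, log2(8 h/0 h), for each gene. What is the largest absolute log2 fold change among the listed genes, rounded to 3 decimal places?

3.584

log2(342.7/1441) = -2.072  (CG17828)
log2(3128/6407) = -1.034  (CG19164)
log2(42905/32997) = 0.379  (CG30923)
log2(98780/13736) = 2.846  (CG4725)
log2(463.0/93.93) = 2.301  (CG26695)
log2(6761/563.7) = 3.584  (CG17396)
The largest magnitude belongs to CG17396.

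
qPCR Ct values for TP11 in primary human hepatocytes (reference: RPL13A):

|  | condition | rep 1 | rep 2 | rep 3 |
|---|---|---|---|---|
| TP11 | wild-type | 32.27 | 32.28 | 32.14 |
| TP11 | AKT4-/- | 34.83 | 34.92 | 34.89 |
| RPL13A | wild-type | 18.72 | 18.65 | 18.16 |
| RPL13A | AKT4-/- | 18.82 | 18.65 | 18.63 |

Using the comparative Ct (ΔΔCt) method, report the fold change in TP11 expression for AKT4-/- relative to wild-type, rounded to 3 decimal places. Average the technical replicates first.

0.182

Mean Ct: TP11 wild-type 32.230; TP11 AKT4-/- 34.880; RPL13A wild-type 18.510; RPL13A AKT4-/- 18.700
ΔCt(wild-type) = 32.230 − 18.510 = 13.720
ΔCt(AKT4-/-) = 34.880 − 18.700 = 16.180
ΔΔCt = 16.180 − 13.720 = 2.460
Fold change = 2^(−2.460) = 0.1817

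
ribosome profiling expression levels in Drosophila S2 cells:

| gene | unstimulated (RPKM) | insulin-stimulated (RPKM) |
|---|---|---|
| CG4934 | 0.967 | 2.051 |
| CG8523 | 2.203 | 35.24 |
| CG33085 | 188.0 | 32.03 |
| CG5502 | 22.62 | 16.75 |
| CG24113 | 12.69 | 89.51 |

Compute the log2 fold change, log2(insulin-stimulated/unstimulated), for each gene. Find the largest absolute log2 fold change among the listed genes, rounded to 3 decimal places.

log2(2.051/0.967) = 1.085  (CG4934)
log2(35.24/2.203) = 4.000  (CG8523)
log2(32.03/188.0) = -2.553  (CG33085)
log2(16.75/22.62) = -0.433  (CG5502)
log2(89.51/12.69) = 2.818  (CG24113)
The largest magnitude belongs to CG8523.

4.000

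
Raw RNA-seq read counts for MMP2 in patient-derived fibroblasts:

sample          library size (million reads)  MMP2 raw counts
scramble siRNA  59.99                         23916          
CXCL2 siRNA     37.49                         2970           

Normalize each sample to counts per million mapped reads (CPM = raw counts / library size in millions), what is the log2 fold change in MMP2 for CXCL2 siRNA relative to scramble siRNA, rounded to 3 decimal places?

CPM(scramble siRNA) = 23916 / 59.99 = 398.6664
CPM(CXCL2 siRNA) = 2970 / 37.49 = 79.2211
Fold change = 79.2211 / 398.6664 = 0.19872
log2(0.19872) = -2.3312

-2.331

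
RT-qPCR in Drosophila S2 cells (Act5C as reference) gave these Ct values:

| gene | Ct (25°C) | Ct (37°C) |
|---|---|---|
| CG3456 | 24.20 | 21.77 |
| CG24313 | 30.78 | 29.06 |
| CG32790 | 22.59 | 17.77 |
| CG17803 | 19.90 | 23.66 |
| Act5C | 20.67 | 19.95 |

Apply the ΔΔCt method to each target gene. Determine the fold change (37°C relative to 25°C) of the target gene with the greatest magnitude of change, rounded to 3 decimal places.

0.045

CG3456: ΔΔCt = (21.77−19.95) − (24.20−20.67) = 1.82 − 3.53 = -1.71; fold change = 2^1.71 = 3.272
CG24313: ΔΔCt = (29.06−19.95) − (30.78−20.67) = 9.11 − 10.11 = -1.00; fold change = 2^1.00 = 2.000
CG32790: ΔΔCt = (17.77−19.95) − (22.59−20.67) = -2.18 − 1.92 = -4.10; fold change = 2^4.10 = 17.148
CG17803: ΔΔCt = (23.66−19.95) − (19.90−20.67) = 3.71 − (-0.77) = 4.48; fold change = 2^-4.48 = 0.045
CG17803 has the largest |ΔΔCt| = 4.48.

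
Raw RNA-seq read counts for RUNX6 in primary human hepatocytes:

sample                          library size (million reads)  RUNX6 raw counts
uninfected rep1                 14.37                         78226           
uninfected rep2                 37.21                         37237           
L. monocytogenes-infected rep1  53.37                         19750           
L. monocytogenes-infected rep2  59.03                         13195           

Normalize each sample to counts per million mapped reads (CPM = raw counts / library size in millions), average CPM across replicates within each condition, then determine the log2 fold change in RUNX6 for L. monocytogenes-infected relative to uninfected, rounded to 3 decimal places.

-3.441

CPM(uninfected rep1) = 78226 / 14.37 = 5443.7022
CPM(uninfected rep2) = 37237 / 37.21 = 1000.7256
CPM(L. monocytogenes-infected rep1) = 19750 / 53.37 = 370.0581
CPM(L. monocytogenes-infected rep2) = 13195 / 59.03 = 223.5304
mean CPM(uninfected) = 3222.2139; mean CPM(L. monocytogenes-infected) = 296.7942
Fold change = 296.7942 / 3222.2139 = 0.09211
log2(0.09211) = -3.4405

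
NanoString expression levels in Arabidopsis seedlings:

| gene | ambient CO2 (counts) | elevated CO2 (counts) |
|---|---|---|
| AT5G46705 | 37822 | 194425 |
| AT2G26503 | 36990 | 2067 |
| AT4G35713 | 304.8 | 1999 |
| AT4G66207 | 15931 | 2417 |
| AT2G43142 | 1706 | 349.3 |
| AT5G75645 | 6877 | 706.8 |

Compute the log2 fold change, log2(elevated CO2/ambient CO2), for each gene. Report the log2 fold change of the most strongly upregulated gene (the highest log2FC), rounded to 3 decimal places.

2.713

log2(194425/37822) = 2.362  (AT5G46705)
log2(2067/36990) = -4.162  (AT2G26503)
log2(1999/304.8) = 2.713  (AT4G35713)
log2(2417/15931) = -2.721  (AT4G66207)
log2(349.3/1706) = -2.288  (AT2G43142)
log2(706.8/6877) = -3.282  (AT5G75645)
AT4G35713 is most strongly upregulated.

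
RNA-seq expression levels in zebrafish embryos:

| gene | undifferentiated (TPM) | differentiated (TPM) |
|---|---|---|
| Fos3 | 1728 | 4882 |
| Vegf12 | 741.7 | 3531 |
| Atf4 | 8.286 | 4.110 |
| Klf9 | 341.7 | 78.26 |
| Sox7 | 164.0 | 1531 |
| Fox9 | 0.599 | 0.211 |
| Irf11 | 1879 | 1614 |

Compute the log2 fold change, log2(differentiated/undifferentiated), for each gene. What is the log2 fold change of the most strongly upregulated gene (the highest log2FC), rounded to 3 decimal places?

log2(4882/1728) = 1.498  (Fos3)
log2(3531/741.7) = 2.251  (Vegf12)
log2(4.110/8.286) = -1.012  (Atf4)
log2(78.26/341.7) = -2.126  (Klf9)
log2(1531/164.0) = 3.223  (Sox7)
log2(0.211/0.599) = -1.505  (Fox9)
log2(1614/1879) = -0.219  (Irf11)
Sox7 is most strongly upregulated.

3.223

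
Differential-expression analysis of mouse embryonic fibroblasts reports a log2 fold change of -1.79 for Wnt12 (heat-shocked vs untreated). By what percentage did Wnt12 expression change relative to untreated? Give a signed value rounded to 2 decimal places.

-71.08%

Fold change = 2^(-1.79) = 0.2892
Percent change = (FC − 1) × 100% = (0.2892 − 1) × 100 = -71.08%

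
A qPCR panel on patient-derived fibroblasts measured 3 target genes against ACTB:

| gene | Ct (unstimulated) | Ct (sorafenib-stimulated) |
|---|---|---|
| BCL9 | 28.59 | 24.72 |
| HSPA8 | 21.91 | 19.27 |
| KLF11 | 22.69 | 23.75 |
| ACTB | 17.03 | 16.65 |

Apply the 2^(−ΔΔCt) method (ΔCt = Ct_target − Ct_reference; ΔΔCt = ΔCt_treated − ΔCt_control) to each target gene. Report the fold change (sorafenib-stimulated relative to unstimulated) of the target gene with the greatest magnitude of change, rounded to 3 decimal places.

BCL9: ΔΔCt = (24.72−16.65) − (28.59−17.03) = 8.07 − 11.56 = -3.49; fold change = 2^3.49 = 11.236
HSPA8: ΔΔCt = (19.27−16.65) − (21.91−17.03) = 2.62 − 4.88 = -2.26; fold change = 2^2.26 = 4.790
KLF11: ΔΔCt = (23.75−16.65) − (22.69−17.03) = 7.10 − 5.66 = 1.44; fold change = 2^-1.44 = 0.369
BCL9 has the largest |ΔΔCt| = 3.49.

11.236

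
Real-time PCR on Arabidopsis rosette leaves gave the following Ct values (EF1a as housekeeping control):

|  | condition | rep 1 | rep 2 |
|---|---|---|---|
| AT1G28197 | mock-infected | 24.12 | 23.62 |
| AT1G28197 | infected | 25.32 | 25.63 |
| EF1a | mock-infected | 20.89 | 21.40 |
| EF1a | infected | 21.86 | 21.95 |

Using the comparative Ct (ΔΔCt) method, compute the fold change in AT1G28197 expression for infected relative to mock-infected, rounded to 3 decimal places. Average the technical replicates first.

0.557

Mean Ct: AT1G28197 mock-infected 23.870; AT1G28197 infected 25.475; EF1a mock-infected 21.145; EF1a infected 21.905
ΔCt(mock-infected) = 23.870 − 21.145 = 2.725
ΔCt(infected) = 25.475 − 21.905 = 3.570
ΔΔCt = 3.570 − 2.725 = 0.845
Fold change = 2^(−0.845) = 0.5567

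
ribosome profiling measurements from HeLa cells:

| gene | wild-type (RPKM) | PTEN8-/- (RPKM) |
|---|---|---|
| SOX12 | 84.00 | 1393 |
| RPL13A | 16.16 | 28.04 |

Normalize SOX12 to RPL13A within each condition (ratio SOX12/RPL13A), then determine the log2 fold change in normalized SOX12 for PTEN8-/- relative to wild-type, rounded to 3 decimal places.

3.257

SOX12/RPL13A (wild-type) = 84.00 / 16.16 = 5.198
SOX12/RPL13A (PTEN8-/-) = 1393 / 28.04 = 49.679
Fold change = 49.679 / 5.198 = 9.5573
log2(9.5573) = 3.2566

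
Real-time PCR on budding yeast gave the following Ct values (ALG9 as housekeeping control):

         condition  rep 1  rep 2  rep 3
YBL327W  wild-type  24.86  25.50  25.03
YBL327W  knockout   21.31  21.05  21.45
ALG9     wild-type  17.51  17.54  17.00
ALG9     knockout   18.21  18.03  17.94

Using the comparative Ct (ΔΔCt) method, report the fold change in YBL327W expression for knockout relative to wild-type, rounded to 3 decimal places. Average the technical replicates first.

23.752

Mean Ct: YBL327W wild-type 25.130; YBL327W knockout 21.270; ALG9 wild-type 17.350; ALG9 knockout 18.060
ΔCt(wild-type) = 25.130 − 17.350 = 7.780
ΔCt(knockout) = 21.270 − 18.060 = 3.210
ΔΔCt = 3.210 − 7.780 = -4.570
Fold change = 2^(−(-4.570)) = 2^4.570 = 23.7524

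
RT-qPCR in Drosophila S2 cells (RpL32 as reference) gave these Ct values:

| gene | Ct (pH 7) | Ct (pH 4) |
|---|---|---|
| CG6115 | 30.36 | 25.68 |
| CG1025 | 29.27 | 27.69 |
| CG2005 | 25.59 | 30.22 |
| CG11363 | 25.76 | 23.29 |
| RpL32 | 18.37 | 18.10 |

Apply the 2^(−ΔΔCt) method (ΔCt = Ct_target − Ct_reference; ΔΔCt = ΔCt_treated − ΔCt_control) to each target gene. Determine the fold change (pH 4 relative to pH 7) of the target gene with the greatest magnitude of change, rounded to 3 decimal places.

CG6115: ΔΔCt = (25.68−18.10) − (30.36−18.37) = 7.58 − 11.99 = -4.41; fold change = 2^4.41 = 21.259
CG1025: ΔΔCt = (27.69−18.10) − (29.27−18.37) = 9.59 − 10.90 = -1.31; fold change = 2^1.31 = 2.479
CG2005: ΔΔCt = (30.22−18.10) − (25.59−18.37) = 12.12 − 7.22 = 4.90; fold change = 2^-4.90 = 0.033
CG11363: ΔΔCt = (23.29−18.10) − (25.76−18.37) = 5.19 − 7.39 = -2.20; fold change = 2^2.20 = 4.595
CG2005 has the largest |ΔΔCt| = 4.90.

0.033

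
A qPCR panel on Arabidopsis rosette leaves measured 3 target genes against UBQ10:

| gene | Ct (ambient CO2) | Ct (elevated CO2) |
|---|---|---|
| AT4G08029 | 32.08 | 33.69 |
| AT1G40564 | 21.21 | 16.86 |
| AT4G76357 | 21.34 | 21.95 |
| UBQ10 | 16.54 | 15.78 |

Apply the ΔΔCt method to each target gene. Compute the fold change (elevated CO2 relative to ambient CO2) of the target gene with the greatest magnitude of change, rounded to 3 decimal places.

AT4G08029: ΔΔCt = (33.69−15.78) − (32.08−16.54) = 17.91 − 15.54 = 2.37; fold change = 2^-2.37 = 0.193
AT1G40564: ΔΔCt = (16.86−15.78) − (21.21−16.54) = 1.08 − 4.67 = -3.59; fold change = 2^3.59 = 12.042
AT4G76357: ΔΔCt = (21.95−15.78) − (21.34−16.54) = 6.17 − 4.80 = 1.37; fold change = 2^-1.37 = 0.387
AT1G40564 has the largest |ΔΔCt| = 3.59.

12.042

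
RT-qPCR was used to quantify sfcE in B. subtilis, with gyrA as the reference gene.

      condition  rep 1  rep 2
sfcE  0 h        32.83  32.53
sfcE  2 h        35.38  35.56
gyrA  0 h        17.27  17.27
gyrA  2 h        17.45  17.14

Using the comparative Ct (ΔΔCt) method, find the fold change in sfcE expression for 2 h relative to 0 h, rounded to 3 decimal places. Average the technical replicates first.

0.147

Mean Ct: sfcE 0 h 32.680; sfcE 2 h 35.470; gyrA 0 h 17.270; gyrA 2 h 17.295
ΔCt(0 h) = 32.680 − 17.270 = 15.410
ΔCt(2 h) = 35.470 − 17.295 = 18.175
ΔΔCt = 18.175 − 15.410 = 2.765
Fold change = 2^(−2.765) = 0.1471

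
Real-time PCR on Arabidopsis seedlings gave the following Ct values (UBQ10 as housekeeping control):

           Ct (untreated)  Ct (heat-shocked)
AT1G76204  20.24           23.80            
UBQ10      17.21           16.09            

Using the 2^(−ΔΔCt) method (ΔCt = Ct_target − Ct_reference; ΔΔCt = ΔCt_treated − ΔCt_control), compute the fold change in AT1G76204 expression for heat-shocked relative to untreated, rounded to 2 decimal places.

ΔCt(untreated) = 20.240 − 17.210 = 3.030
ΔCt(heat-shocked) = 23.800 − 16.090 = 7.710
ΔΔCt = 7.710 − 3.030 = 4.680
Fold change = 2^(−4.680) = 0.039

0.04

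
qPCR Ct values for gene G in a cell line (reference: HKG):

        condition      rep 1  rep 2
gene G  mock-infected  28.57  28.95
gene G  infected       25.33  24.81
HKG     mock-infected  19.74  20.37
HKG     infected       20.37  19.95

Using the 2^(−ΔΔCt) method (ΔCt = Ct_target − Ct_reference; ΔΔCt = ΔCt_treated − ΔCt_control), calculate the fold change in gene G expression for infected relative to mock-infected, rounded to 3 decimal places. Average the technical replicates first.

Mean Ct: gene G mock-infected 28.760; gene G infected 25.070; HKG mock-infected 20.055; HKG infected 20.160
ΔCt(mock-infected) = 28.760 − 20.055 = 8.705
ΔCt(infected) = 25.070 − 20.160 = 4.910
ΔΔCt = 4.910 − 8.705 = -3.795
Fold change = 2^(−(-3.795)) = 2^3.795 = 13.8806

13.881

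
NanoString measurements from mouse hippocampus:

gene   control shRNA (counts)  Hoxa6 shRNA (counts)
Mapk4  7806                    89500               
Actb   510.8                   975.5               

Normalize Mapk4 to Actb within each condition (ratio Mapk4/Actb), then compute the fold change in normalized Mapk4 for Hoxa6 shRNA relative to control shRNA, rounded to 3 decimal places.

Mapk4/Actb (control shRNA) = 7806 / 510.8 = 15.282
Mapk4/Actb (Hoxa6 shRNA) = 89500 / 975.5 = 91.748
Fold change = 91.748 / 15.282 = 6.0037

6.004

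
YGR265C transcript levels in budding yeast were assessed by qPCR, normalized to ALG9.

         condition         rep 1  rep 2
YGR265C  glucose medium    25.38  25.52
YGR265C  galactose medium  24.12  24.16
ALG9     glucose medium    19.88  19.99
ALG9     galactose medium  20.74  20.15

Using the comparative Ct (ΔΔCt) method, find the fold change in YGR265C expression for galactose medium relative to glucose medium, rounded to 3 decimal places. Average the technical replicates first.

Mean Ct: YGR265C glucose medium 25.450; YGR265C galactose medium 24.140; ALG9 glucose medium 19.935; ALG9 galactose medium 20.445
ΔCt(glucose medium) = 25.450 − 19.935 = 5.515
ΔCt(galactose medium) = 24.140 − 20.445 = 3.695
ΔΔCt = 3.695 − 5.515 = -1.820
Fold change = 2^(−(-1.820)) = 2^1.820 = 3.5308

3.531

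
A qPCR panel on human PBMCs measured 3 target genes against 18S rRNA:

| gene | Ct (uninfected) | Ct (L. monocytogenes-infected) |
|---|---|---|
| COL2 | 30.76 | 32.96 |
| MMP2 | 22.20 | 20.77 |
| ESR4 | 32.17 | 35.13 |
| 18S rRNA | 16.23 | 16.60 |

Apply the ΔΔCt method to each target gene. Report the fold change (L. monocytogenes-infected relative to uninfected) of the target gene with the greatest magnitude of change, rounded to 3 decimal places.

COL2: ΔΔCt = (32.96−16.60) − (30.76−16.23) = 16.36 − 14.53 = 1.83; fold change = 2^-1.83 = 0.281
MMP2: ΔΔCt = (20.77−16.60) − (22.20−16.23) = 4.17 − 5.97 = -1.80; fold change = 2^1.80 = 3.482
ESR4: ΔΔCt = (35.13−16.60) − (32.17−16.23) = 18.53 − 15.94 = 2.59; fold change = 2^-2.59 = 0.166
ESR4 has the largest |ΔΔCt| = 2.59.

0.166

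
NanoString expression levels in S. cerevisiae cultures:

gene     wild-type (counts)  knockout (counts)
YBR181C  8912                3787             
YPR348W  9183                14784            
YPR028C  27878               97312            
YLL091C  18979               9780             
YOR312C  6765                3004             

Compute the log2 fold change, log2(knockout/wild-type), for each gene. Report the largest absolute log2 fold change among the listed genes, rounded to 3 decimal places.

log2(3787/8912) = -1.235  (YBR181C)
log2(14784/9183) = 0.687  (YPR348W)
log2(97312/27878) = 1.803  (YPR028C)
log2(9780/18979) = -0.956  (YLL091C)
log2(3004/6765) = -1.171  (YOR312C)
The largest magnitude belongs to YPR028C.

1.803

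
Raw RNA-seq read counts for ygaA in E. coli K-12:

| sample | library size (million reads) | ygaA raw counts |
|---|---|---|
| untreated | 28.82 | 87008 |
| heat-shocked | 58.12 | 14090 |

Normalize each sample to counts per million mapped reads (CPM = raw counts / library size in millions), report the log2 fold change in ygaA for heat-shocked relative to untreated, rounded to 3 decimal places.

-3.638

CPM(untreated) = 87008 / 28.82 = 3019.0146
CPM(heat-shocked) = 14090 / 58.12 = 242.4295
Fold change = 242.4295 / 3019.0146 = 0.08030
log2(0.08030) = -3.6384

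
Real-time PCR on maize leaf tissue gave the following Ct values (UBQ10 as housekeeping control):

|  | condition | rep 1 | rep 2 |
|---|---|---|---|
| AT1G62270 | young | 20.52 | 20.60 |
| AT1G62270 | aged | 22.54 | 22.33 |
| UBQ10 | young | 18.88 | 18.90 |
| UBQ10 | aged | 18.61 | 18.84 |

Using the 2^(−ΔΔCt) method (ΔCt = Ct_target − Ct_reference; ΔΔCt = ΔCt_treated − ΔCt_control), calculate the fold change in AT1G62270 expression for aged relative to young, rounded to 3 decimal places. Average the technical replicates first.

0.243

Mean Ct: AT1G62270 young 20.560; AT1G62270 aged 22.435; UBQ10 young 18.890; UBQ10 aged 18.725
ΔCt(young) = 20.560 − 18.890 = 1.670
ΔCt(aged) = 22.435 − 18.725 = 3.710
ΔΔCt = 3.710 − 1.670 = 2.040
Fold change = 2^(−2.040) = 0.2432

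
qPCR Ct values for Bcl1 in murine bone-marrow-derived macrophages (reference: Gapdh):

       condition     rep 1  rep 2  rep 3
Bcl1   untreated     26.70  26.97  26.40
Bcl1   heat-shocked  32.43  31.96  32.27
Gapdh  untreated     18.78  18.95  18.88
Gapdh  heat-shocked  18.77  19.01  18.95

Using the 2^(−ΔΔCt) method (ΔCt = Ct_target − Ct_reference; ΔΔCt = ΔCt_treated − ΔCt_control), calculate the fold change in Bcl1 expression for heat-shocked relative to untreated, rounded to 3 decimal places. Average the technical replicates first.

0.022

Mean Ct: Bcl1 untreated 26.690; Bcl1 heat-shocked 32.220; Gapdh untreated 18.870; Gapdh heat-shocked 18.910
ΔCt(untreated) = 26.690 − 18.870 = 7.820
ΔCt(heat-shocked) = 32.220 − 18.910 = 13.310
ΔΔCt = 13.310 − 7.820 = 5.490
Fold change = 2^(−5.490) = 0.0223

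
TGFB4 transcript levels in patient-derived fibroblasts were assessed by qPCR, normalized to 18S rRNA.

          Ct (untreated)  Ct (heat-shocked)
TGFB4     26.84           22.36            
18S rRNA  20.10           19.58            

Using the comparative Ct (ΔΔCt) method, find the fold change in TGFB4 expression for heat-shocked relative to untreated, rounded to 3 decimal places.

ΔCt(untreated) = 26.840 − 20.100 = 6.740
ΔCt(heat-shocked) = 22.360 − 19.580 = 2.780
ΔΔCt = 2.780 − 6.740 = -3.960
Fold change = 2^(−(-3.960)) = 2^3.960 = 15.5625

15.562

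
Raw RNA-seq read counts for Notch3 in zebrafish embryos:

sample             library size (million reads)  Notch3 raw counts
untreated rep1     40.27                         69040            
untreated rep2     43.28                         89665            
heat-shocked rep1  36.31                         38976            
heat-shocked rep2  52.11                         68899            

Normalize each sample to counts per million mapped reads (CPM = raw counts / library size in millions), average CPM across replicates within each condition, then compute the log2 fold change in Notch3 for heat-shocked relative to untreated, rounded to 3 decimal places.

CPM(untreated rep1) = 69040 / 40.27 = 1714.4276
CPM(untreated rep2) = 89665 / 43.28 = 2071.7421
CPM(heat-shocked rep1) = 38976 / 36.31 = 1073.4233
CPM(heat-shocked rep2) = 68899 / 52.11 = 1322.1838
mean CPM(untreated) = 1893.0849; mean CPM(heat-shocked) = 1197.8036
Fold change = 1197.8036 / 1893.0849 = 0.63273
log2(0.63273) = -0.6603

-0.660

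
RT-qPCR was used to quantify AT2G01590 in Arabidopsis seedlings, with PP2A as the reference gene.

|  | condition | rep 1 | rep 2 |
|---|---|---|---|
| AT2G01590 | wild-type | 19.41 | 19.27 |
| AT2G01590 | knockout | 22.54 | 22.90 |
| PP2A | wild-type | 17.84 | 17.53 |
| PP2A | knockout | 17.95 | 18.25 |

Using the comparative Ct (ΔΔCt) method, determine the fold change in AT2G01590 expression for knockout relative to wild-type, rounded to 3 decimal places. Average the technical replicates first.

Mean Ct: AT2G01590 wild-type 19.340; AT2G01590 knockout 22.720; PP2A wild-type 17.685; PP2A knockout 18.100
ΔCt(wild-type) = 19.340 − 17.685 = 1.655
ΔCt(knockout) = 22.720 − 18.100 = 4.620
ΔΔCt = 4.620 − 1.655 = 2.965
Fold change = 2^(−2.965) = 0.1281

0.128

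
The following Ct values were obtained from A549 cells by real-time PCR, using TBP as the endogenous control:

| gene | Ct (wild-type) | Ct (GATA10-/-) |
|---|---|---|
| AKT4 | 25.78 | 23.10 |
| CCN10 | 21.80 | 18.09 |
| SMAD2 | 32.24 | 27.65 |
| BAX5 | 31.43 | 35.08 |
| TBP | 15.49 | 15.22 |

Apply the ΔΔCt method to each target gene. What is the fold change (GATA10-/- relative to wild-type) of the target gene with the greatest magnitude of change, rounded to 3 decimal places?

19.973

AKT4: ΔΔCt = (23.10−15.22) − (25.78−15.49) = 7.88 − 10.29 = -2.41; fold change = 2^2.41 = 5.315
CCN10: ΔΔCt = (18.09−15.22) − (21.80−15.49) = 2.87 − 6.31 = -3.44; fold change = 2^3.44 = 10.853
SMAD2: ΔΔCt = (27.65−15.22) − (32.24−15.49) = 12.43 − 16.75 = -4.32; fold change = 2^4.32 = 19.973
BAX5: ΔΔCt = (35.08−15.22) − (31.43−15.49) = 19.86 − 15.94 = 3.92; fold change = 2^-3.92 = 0.066
SMAD2 has the largest |ΔΔCt| = 4.32.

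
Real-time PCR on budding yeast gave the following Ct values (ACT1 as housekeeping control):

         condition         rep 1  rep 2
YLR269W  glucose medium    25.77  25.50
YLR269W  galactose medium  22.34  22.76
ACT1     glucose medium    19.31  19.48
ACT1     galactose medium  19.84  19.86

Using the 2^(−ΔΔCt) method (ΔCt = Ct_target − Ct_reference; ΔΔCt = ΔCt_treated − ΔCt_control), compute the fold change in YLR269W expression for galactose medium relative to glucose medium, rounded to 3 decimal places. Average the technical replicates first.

11.632

Mean Ct: YLR269W glucose medium 25.635; YLR269W galactose medium 22.550; ACT1 glucose medium 19.395; ACT1 galactose medium 19.850
ΔCt(glucose medium) = 25.635 − 19.395 = 6.240
ΔCt(galactose medium) = 22.550 − 19.850 = 2.700
ΔΔCt = 2.700 − 6.240 = -3.540
Fold change = 2^(−(-3.540)) = 2^3.540 = 11.6318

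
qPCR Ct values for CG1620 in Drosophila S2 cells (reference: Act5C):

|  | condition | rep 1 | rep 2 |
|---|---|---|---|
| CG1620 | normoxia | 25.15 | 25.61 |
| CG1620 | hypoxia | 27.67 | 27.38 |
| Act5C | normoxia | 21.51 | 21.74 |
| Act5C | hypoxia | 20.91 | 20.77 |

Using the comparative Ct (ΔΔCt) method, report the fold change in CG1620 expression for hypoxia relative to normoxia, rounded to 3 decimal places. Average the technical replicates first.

Mean Ct: CG1620 normoxia 25.380; CG1620 hypoxia 27.525; Act5C normoxia 21.625; Act5C hypoxia 20.840
ΔCt(normoxia) = 25.380 − 21.625 = 3.755
ΔCt(hypoxia) = 27.525 − 20.840 = 6.685
ΔΔCt = 6.685 − 3.755 = 2.930
Fold change = 2^(−2.930) = 0.1312

0.131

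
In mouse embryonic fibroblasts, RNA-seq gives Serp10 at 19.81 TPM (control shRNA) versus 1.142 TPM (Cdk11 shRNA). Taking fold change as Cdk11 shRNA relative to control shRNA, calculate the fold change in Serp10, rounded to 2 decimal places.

0.06

Fold change = 1.142 / 19.81 = 0.058
Serp10 is downregulated.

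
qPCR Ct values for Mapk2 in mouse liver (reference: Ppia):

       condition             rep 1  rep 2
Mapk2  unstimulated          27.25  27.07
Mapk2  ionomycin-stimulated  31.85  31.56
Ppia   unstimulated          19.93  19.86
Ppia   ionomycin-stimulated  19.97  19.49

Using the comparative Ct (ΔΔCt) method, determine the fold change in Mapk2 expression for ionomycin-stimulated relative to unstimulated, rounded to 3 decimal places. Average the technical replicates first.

0.038

Mean Ct: Mapk2 unstimulated 27.160; Mapk2 ionomycin-stimulated 31.705; Ppia unstimulated 19.895; Ppia ionomycin-stimulated 19.730
ΔCt(unstimulated) = 27.160 − 19.895 = 7.265
ΔCt(ionomycin-stimulated) = 31.705 − 19.730 = 11.975
ΔΔCt = 11.975 − 7.265 = 4.710
Fold change = 2^(−4.710) = 0.0382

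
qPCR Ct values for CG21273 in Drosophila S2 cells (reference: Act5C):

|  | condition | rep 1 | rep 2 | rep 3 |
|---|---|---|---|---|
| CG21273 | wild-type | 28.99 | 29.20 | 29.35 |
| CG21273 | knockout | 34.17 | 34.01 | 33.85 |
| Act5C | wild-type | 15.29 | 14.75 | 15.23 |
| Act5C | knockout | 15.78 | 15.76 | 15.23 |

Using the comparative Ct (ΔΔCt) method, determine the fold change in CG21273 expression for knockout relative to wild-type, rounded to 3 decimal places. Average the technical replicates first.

Mean Ct: CG21273 wild-type 29.180; CG21273 knockout 34.010; Act5C wild-type 15.090; Act5C knockout 15.590
ΔCt(wild-type) = 29.180 − 15.090 = 14.090
ΔCt(knockout) = 34.010 − 15.590 = 18.420
ΔΔCt = 18.420 − 14.090 = 4.330
Fold change = 2^(−4.330) = 0.0497

0.050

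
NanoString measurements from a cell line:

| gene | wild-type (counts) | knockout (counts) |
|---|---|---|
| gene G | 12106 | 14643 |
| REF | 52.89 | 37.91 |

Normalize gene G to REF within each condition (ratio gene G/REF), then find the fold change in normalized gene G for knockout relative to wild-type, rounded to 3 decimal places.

1.688

gene G/REF (wild-type) = 12106 / 52.89 = 228.89
gene G/REF (knockout) = 14643 / 37.91 = 386.26
Fold change = 386.26 / 228.89 = 1.6875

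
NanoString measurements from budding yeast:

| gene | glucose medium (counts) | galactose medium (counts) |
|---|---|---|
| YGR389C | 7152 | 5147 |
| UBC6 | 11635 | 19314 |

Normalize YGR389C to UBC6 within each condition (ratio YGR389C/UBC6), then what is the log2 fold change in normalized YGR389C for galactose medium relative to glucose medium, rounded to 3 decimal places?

-1.206

YGR389C/UBC6 (glucose medium) = 7152 / 11635 = 0.6147
YGR389C/UBC6 (galactose medium) = 5147 / 19314 = 0.26649
Fold change = 0.26649 / 0.6147 = 0.4335
log2(0.4335) = -1.2058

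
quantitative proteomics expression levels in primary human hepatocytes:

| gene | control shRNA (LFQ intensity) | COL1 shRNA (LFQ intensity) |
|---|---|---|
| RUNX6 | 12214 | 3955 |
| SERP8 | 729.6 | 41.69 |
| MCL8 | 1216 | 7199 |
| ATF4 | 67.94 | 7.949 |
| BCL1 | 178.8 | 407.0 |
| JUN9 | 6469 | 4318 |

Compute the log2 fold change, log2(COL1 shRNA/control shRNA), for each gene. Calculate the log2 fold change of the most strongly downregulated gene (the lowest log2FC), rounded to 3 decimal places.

log2(3955/12214) = -1.627  (RUNX6)
log2(41.69/729.6) = -4.129  (SERP8)
log2(7199/1216) = 2.566  (MCL8)
log2(7.949/67.94) = -3.095  (ATF4)
log2(407.0/178.8) = 1.187  (BCL1)
log2(4318/6469) = -0.583  (JUN9)
SERP8 is most strongly downregulated.

-4.129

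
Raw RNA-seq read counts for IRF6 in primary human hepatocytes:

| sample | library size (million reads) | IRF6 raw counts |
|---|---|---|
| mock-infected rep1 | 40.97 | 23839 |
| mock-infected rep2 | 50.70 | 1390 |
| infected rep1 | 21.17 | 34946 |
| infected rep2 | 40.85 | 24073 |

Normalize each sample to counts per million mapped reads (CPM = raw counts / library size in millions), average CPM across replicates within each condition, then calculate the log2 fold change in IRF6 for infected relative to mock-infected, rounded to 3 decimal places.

CPM(mock-infected rep1) = 23839 / 40.97 = 581.8648
CPM(mock-infected rep2) = 1390 / 50.70 = 27.4162
CPM(infected rep1) = 34946 / 21.17 = 1650.7322
CPM(infected rep2) = 24073 / 40.85 = 589.3023
mean CPM(mock-infected) = 304.6405; mean CPM(infected) = 1120.0172
Fold change = 1120.0172 / 304.6405 = 3.67652
log2(3.67652) = 1.8783

1.878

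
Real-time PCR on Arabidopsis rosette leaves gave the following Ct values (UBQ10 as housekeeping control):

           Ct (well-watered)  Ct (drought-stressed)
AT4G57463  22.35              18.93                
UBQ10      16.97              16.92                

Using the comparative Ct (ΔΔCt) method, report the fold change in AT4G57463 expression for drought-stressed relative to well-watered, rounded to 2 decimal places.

ΔCt(well-watered) = 22.350 − 16.970 = 5.380
ΔCt(drought-stressed) = 18.930 − 16.920 = 2.010
ΔΔCt = 2.010 − 5.380 = -3.370
Fold change = 2^(−(-3.370)) = 2^3.370 = 10.339

10.34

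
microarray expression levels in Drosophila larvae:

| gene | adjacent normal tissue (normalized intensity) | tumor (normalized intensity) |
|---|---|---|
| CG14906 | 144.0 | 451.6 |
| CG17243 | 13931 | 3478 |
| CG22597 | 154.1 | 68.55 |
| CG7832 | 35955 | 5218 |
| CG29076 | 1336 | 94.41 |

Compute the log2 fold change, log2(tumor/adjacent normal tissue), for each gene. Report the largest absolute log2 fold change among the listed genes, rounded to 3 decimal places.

3.823

log2(451.6/144.0) = 1.649  (CG14906)
log2(3478/13931) = -2.002  (CG17243)
log2(68.55/154.1) = -1.169  (CG22597)
log2(5218/35955) = -2.785  (CG7832)
log2(94.41/1336) = -3.823  (CG29076)
The largest magnitude belongs to CG29076.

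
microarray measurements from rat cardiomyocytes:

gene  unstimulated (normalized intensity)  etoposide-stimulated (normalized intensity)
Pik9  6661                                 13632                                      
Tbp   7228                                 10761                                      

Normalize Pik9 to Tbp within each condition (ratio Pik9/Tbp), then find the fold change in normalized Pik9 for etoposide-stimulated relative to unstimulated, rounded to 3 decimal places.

1.375

Pik9/Tbp (unstimulated) = 6661 / 7228 = 0.92156
Pik9/Tbp (etoposide-stimulated) = 13632 / 10761 = 1.2668
Fold change = 1.2668 / 0.92156 = 1.3746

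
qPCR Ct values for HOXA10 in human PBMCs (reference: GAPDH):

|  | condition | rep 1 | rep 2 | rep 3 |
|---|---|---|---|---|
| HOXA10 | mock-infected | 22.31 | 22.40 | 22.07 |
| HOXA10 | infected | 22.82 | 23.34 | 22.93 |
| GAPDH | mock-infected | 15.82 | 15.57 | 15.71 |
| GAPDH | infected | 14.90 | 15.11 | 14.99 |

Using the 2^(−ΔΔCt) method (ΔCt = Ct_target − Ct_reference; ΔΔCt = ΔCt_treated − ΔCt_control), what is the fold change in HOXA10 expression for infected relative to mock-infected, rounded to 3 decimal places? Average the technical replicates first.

Mean Ct: HOXA10 mock-infected 22.260; HOXA10 infected 23.030; GAPDH mock-infected 15.700; GAPDH infected 15.000
ΔCt(mock-infected) = 22.260 − 15.700 = 6.560
ΔCt(infected) = 23.030 − 15.000 = 8.030
ΔΔCt = 8.030 − 6.560 = 1.470
Fold change = 2^(−1.470) = 0.3610

0.361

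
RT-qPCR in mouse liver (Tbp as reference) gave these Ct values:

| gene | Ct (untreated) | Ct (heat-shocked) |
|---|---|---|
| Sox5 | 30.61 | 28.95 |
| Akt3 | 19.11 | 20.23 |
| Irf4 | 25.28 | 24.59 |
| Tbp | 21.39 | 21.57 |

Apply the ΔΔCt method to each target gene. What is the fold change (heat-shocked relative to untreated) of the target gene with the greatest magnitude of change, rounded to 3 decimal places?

Sox5: ΔΔCt = (28.95−21.57) − (30.61−21.39) = 7.38 − 9.22 = -1.84; fold change = 2^1.84 = 3.580
Akt3: ΔΔCt = (20.23−21.57) − (19.11−21.39) = -1.34 − (-2.28) = 0.94; fold change = 2^-0.94 = 0.521
Irf4: ΔΔCt = (24.59−21.57) − (25.28−21.39) = 3.02 − 3.89 = -0.87; fold change = 2^0.87 = 1.828
Sox5 has the largest |ΔΔCt| = 1.84.

3.580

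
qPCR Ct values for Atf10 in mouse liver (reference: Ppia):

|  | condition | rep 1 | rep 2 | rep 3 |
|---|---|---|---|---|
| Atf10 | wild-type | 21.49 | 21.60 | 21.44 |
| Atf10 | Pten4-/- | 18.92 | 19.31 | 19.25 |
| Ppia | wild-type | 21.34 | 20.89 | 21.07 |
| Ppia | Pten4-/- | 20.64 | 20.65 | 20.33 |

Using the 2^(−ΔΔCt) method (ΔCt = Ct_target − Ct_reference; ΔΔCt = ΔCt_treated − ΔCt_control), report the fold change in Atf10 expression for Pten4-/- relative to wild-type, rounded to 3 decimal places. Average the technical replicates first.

3.458

Mean Ct: Atf10 wild-type 21.510; Atf10 Pten4-/- 19.160; Ppia wild-type 21.100; Ppia Pten4-/- 20.540
ΔCt(wild-type) = 21.510 − 21.100 = 0.410
ΔCt(Pten4-/-) = 19.160 − 20.540 = -1.380
ΔΔCt = -1.380 − 0.410 = -1.790
Fold change = 2^(−(-1.790)) = 2^1.790 = 3.4581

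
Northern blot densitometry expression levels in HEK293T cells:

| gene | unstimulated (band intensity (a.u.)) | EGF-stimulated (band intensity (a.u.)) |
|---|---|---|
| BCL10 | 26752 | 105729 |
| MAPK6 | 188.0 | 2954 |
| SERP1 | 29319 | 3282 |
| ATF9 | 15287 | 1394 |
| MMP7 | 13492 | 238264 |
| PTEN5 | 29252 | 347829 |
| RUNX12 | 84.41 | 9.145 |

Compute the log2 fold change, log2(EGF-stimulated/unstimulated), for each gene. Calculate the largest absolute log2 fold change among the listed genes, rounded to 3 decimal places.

4.142

log2(105729/26752) = 1.983  (BCL10)
log2(2954/188.0) = 3.974  (MAPK6)
log2(3282/29319) = -3.159  (SERP1)
log2(1394/15287) = -3.455  (ATF9)
log2(238264/13492) = 4.142  (MMP7)
log2(347829/29252) = 3.572  (PTEN5)
log2(9.145/84.41) = -3.206  (RUNX12)
The largest magnitude belongs to MMP7.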